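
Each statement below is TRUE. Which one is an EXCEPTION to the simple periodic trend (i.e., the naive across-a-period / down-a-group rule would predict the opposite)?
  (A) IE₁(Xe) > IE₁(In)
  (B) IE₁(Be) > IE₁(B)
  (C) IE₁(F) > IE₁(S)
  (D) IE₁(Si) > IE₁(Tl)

(B)

The general trend: first ionization energy increases across a period and decreases down a group.
(A) Xe (period 5, group 18) vs In (period 5, group 13): the stated order agrees with the simple trend.
(B) Be (period 2, group 2) vs B (period 2, group 13): the stated order contradicts the simple trend.
(C) F (period 2, group 17) vs S (period 3, group 16): the stated order agrees with the simple trend.
(D) Si (period 3, group 14) vs Tl (period 6, group 13): the stated order agrees with the simple trend.
The exception is (B): removing B's lone 2p electron is easier than breaking Be's filled 2s².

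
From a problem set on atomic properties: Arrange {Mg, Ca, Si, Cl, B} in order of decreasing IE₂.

B > Cl > Si > Mg > Ca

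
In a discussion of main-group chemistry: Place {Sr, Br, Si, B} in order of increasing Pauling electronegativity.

Sr, Si, B, Br

Atoms toward the upper right of the periodic table pull bonding electrons most strongly.
These span different periods and groups, so the two trends combine.
Si > Sr: both effects reinforce here, so Si is clearly the higher of the two.
B > Si: period and group pull opposite ways; the down-group shift dominates (2.04 vs 1.90).
Br > B: period and group pull opposite ways; the across-period shift dominates (2.96 vs 2.04).
For reference (Pauling): B 2.04, Si 1.90, Br 2.96, Sr 0.95.
So from lowest to highest: Sr < Si < B < Br.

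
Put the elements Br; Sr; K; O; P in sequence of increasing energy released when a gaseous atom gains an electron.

Sr < K < P < O < Br

O is in period 2, group 16; P is in period 3, group 15; K is in period 4, group 1; Br is in period 4, group 17; Sr is in period 5, group 2.
Electron affinity generally becomes more exothermic across a period toward the halogens and less exothermic down a group.
Here both period and group differ, so the two effects have to be weighed against each other.
K > Sr: the two effects oppose for this pair; the down-group effect wins (48 vs 5 kJ/mol).
P > K: both effects reinforce here, so P is clearly the higher of the two.
O > P: both effects reinforce here, so O is clearly the higher of the two.
Br > O: the two effects oppose for this pair; the across-period effect wins (325 vs 141 kJ/mol).
For reference (kJ/mol): O 141, P 72, K 48, Br 325, Sr 5.
So from lowest to highest: Sr < K < P < O < Br.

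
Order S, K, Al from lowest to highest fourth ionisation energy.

IE_4 is the cost of taking one more electron from the +3 cation: S³⁺ still has 3 valence electrons; K³⁺ is already 2 electrons into the core; Al³⁺ is the bare [Ne] core.
Core electrons are held far more tightly than valence electrons, so K and Al top the IE_4 order.
Approximate IE_4 values (kJ/mol): S 4556, K 5877, Al 11577.
So the fourth ionization energies run S < K < Al.

S < K < Al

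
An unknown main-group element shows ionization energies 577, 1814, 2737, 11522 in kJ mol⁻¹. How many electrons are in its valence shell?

Look for the largest jump between consecutive ionization energies: IE4/IE3 ≈ 4.2, far larger than any earlier ratio.
That jump marks the point where a core electron is being removed. So the atom has 3 valence electrons.

3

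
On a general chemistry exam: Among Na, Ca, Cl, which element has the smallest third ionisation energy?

The third ionization energy removes an electron from the +2 ion. For each element: Na²⁺ is already 1 electron into the core; Ca²⁺ is the bare [Ar] core; Cl²⁺ still has 5 valence electrons.
Breaking into a closed-shell core is much more expensive than removing a leftover valence electron — Ca and Na have the largest IE_3 here.
Approximate IE_3 values (kJ/mol): Na 6910, Ca 4912, Cl 3822.
Overall IE_3 order: Cl < Ca < Na.

Cl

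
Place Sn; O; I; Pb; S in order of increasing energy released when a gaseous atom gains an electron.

O is in period 2, group 16; S is in period 3, group 16; Sn is in period 5, group 14; I is in period 5, group 17; Pb is in period 6, group 14.
Electron affinity generally becomes more exothermic across a period toward the halogens and less exothermic down a group.
Here both period and group differ, so the two effects have to be weighed against each other.
Sn > Pb: Sn sits above Pb in group 14, so the down-group effect alone puts Sn higher.
O > Sn: both effects reinforce here, so O is clearly the higher of the two.
S > O: this pair runs against the simple trend — see the exception note.
I > S: period and group pull opposite ways; the across-period shift dominates (295 vs 200 kJ/mol).
Note the exception: S has a higher electron affinity than O, contrary to the simple trend — the compact 2p subshell of O repels the added electron more than S's larger 3p does.
For reference (kJ/mol): O 141, S 200, Sn 107, I 295, Pb 35.
So from lowest to highest: Pb < Sn < O < S < I.

Pb < Sn < O < S < I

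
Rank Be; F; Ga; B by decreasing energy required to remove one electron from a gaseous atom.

IE₁ increases left→right with effective nuclear charge and decreases top→bottom as the valence shell moves farther out.
Neither a single period nor a single group — weigh both effects.
B > Ga: B sits above Ga in group 13, so the down-group effect alone puts B higher.
Be > B: this pair runs against the simple trend — see the exception note.
F > Be: F lies to the right of Be in period 2, so the across-period effect alone puts F higher.
Note the exception: Be has a higher first ionization energy than B, contrary to the simple trend — removing B's lone 2p electron is easier than breaking Be's filled 2s².
Approximate values (kJ/mol): Be 900, B 801, F 1681, Ga 579.
So from highest to lowest: F > Be > B > Ga.

F > Be > B > Ga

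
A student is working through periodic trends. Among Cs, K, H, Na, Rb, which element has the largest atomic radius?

Cs

H is in period 1, group 1; Na is in period 3, group 1; K is in period 4, group 1; Rb is in period 5, group 1; Cs is in period 6, group 1.
Moving right in a period, electrons are added to the same shell under a stronger nuclear pull, so atoms get smaller; moving down, a new shell is opened and atoms get larger.
All are in group 1, so atomic radius increases down the group.
The largest atomic radius among these belongs to Cs.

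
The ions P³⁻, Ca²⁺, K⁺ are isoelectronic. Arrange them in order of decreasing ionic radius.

All of these have 18 electrons, so size is governed by nuclear charge alone: the more protons, the stronger the pull on the same electron cloud, and the smaller the ion.
Nuclear charges: Ca²⁺ (Z=20), K⁺ (Z=19), P³⁻ (Z=15).
Largest to smallest: P³⁻ > K⁺ > Ca²⁺.

P³⁻ > K⁺ > Ca²⁺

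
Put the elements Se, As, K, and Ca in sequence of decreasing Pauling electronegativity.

Se > As > Ca > K

K is in period 4, group 1; Ca is in period 4, group 2; As is in period 4, group 15; Se is in period 4, group 16.
EN rises left→right (higher Z_eff, smaller atoms) and falls top→bottom (larger, more shielded atoms).
All lie in period 4, so electronegativity increases left to right.
So from highest to lowest: Se > As > Ca > K.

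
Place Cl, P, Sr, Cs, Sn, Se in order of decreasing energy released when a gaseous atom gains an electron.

Cl > Se > Sn > P > Cs > Sr

P is in period 3, group 15; Cl is in period 3, group 17; Se is in period 4, group 16; Sr is in period 5, group 2; Sn is in period 5, group 14; Cs is in period 6, group 1.
Atoms with high Z_eff and room in the valence shell (especially the halogens) have the most exothermic electron affinities.
These span different periods and groups, so the two trends combine.
Cs > Sr: this pair runs against the simple trend — see the exception note.
P > Cs: relative to Cs, both the across-period and down-group shifts push P's electron affinity up.
Sn > P: this pair runs against the simple trend — see the exception note.
Se > Sn: relative to Sn, both the across-period and down-group shifts push Se's electron affinity up.
Cl > Se: both effects reinforce here, so Cl is clearly the higher of the two.
Note the exception: Cs has a higher electron affinity than Sr, contrary to the simple trend — adding an electron to Sr (ns²) has to open a new, higher-energy np subshell, which is unfavourable.
Note the exception: Sn has a higher electron affinity than P, contrary to the simple trend — adding an electron to P's half-filled np³ subshell costs electron-pairing energy.
Tabulated electron affinity (kJ/mol): P 72, Cl 349, Se 195, Sr 5, Sn 107, Cs 46.
So from highest to lowest: Cl > Se > Sn > P > Cs > Sr.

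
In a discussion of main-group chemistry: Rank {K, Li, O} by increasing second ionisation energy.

IE_2 is the cost of taking one more electron from the +1 cation: K⁺ is the bare [Ar] core; Li⁺ is the bare [He] core; O⁺ still has 5 valence electrons.
Usually core removal costs more than valence removal, but here the competition is close: a tightly held n=2 valence electron can cost more to remove than an n=3 core electron, so the actual values have to decide it.
The numbers (kJ/mol): K 3052, Li 7298, O 3388.
So the second ionization energies run K < O < Li.

K < O < Li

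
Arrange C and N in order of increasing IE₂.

C < N

IE_2 is the cost of taking one more electron from the +1 cation: C⁺ still has 3 valence electrons; N⁺ still has 4 valence electrons.
All are still removing valence electrons, so compare the +1 ions as you would atoms: IE_2 generally rises across a period (higher Z_eff) and falls down a group (larger shell), subject to the usual subshell exceptions.
Valence configurations: C⁺ [He]2s²2p¹, N⁺ [He]2s²2p².
Approximate IE_2 values (kJ/mol): C 2353, N 2856.
Hence IE_2: C < N.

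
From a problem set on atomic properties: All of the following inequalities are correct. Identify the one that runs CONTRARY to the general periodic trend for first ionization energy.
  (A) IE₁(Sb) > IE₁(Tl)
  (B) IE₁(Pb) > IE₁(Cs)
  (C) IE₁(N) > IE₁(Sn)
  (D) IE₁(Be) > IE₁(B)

The general trend: first ionization energy increases across a period and decreases down a group.
(A) Sb (period 5, group 15) vs Tl (period 6, group 13): the stated order agrees with the simple trend.
(B) Pb (period 6, group 14) vs Cs (period 6, group 1): the stated order agrees with the simple trend.
(C) N (period 2, group 15) vs Sn (period 5, group 14): the stated order agrees with the simple trend.
(D) Be (period 2, group 2) vs B (period 2, group 13): the stated order contradicts the simple trend.
The exception is (D): removing B's lone 2p electron is easier than breaking Be's filled 2s².

(D)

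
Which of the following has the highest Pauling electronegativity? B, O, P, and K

O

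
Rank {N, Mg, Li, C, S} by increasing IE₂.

Mg < S < C < N < Li

IE_2 is the cost of taking one more electron from the +1 cation: N⁺ still has 4 valence electrons; Mg⁺ still has 1 valence electron; Li⁺ is the bare [He] core; C⁺ still has 3 valence electrons; S⁺ still has 5 valence electrons.
Pulling an electron out of a noble-gas core costs far more than removing a remaining valence electron, so Li sits at the high end of IE_2.
Valence configurations: N⁺ [He]2s²2p², Mg⁺ [Ne]3s¹, C⁺ [He]2s²2p¹, S⁺ [Ne]3s²3p³.
The numbers (kJ/mol): N 2856, Mg 1451, Li 7298, C 2353, S 2252.
Putting it together, IE_2: Mg < S < C < N < Li.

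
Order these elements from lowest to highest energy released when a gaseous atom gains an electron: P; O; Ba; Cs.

O is in period 2, group 16; P is in period 3, group 15; Cs is in period 6, group 1; Ba is in period 6, group 2.
EA tends to increase across a period and decrease down a group, though the pattern is less regular than for IE or radius.
Here both period and group differ, so the two effects have to be weighed against each other.
Cs > Ba: this pair runs against the simple trend — see the exception note.
P > Cs: relative to Cs, both the across-period and down-group shifts push P's electron affinity up.
O > P: relative to P, both the across-period and down-group shifts push O's electron affinity up.
Note the exception: Cs has a higher electron affinity than Ba, contrary to the simple trend — adding an electron to Ba (ns²) has to open a new, higher-energy np subshell, which is unfavourable.
For reference (kJ/mol): O 141, P 72, Cs 46, Ba 14.
So from lowest to highest: Ba < Cs < P < O.

Ba < Cs < P < O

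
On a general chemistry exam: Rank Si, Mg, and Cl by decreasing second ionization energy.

The second ionization energy removes an electron from the +1 ion. For each element: Si⁺ still has 3 valence electrons; Mg⁺ still has 1 valence electron; Cl⁺ still has 6 valence electrons.
All are still removing valence electrons, so compare the +1 ions as you would atoms: IE_2 generally rises across a period (higher Z_eff) and falls down a group (larger shell), subject to the usual subshell exceptions.
Valence configurations: Si⁺ [Ne]3s²3p¹, Mg⁺ [Ne]3s¹, Cl⁺ [Ne]3s²3p⁴.
Tabulated IE_2 (kJ/mol): Si 1577, Mg 1451, Cl 2298.
Putting it together, IE_2: Mg < Si < Cl.

Cl, Si, Mg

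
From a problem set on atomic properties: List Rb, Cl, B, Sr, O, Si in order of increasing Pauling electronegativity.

Rb, Sr, Si, B, Cl, O

B is in period 2, group 13; O is in period 2, group 16; Si is in period 3, group 14; Cl is in period 3, group 17; Rb is in period 5, group 1; Sr is in period 5, group 2.
Electronegativity increases across a period and decreases down a group, tracking effective nuclear charge and atomic size.
These span different periods and groups, so the two trends combine.
Sr > Rb: Sr lies to the right of Rb in period 5, so the across-period effect alone puts Sr higher.
Si > Sr: both effects reinforce here, so Si is clearly the higher of the two.
B > Si: period and group pull opposite ways; the down-group shift dominates (2.04 vs 1.90).
Cl > B: period and group pull opposite ways; the across-period shift dominates (3.16 vs 2.04).
O > Cl: period and group pull opposite ways; the down-group shift dominates (3.44 vs 3.16).
Tabulated electronegativity (Pauling): B 2.04, O 3.44, Si 1.90, Cl 3.16, Rb 0.82, Sr 0.95.
So from lowest to highest: Rb < Sr < Si < B < Cl < O.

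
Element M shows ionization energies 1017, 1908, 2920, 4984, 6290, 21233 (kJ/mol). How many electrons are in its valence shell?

5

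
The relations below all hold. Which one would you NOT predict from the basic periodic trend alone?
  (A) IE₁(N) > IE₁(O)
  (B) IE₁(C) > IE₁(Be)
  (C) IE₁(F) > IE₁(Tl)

(A)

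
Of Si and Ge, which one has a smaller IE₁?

Si is in period 3, group 14; Ge is in period 4, group 14.
Removing the outermost electron gets harder across a period and easier down a group.
All are in group 14, so first ionization energy increases up the group.
So Ge has the smaller IE₁ (Ge < Si).

Ge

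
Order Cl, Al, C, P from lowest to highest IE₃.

Al < P < Cl < C

After 2 electrons have been removed, what remains? Cl²⁺ still has 5 valence electrons; Al²⁺ still has 1 valence electron; C²⁺ still has 2 valence electrons; P²⁺ still has 3 valence electrons.
All are still removing valence electrons, so compare the +2 ions as you would atoms: IE_3 generally rises across a period (higher Z_eff) and falls down a group (larger shell), subject to the usual subshell exceptions.
Valence configurations: Cl²⁺ [Ne]3s²3p³, Al²⁺ [Ne]3s¹, C²⁺ [He]2s², P²⁺ [Ne]3s²3p¹.
Approximate IE_3 values (kJ/mol): Cl 3822, Al 2745, C 4620, P 2914.
Putting it together, IE_3: Al < P < Cl < C.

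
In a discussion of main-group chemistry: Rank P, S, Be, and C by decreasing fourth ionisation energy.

IE_4 is the cost of taking one more electron from the +3 cation: P³⁺ still has 2 valence electrons; S³⁺ still has 3 valence electrons; Be³⁺ is already 1 electron into the core; C³⁺ still has 1 valence electron.
Breaking into a closed-shell core is much more expensive than removing a leftover valence electron — Be has the largest IE_4 here.
Valence configurations: P³⁺ [Ne]3s², S³⁺ [Ne]3s²3p¹, C³⁺ [He]2s¹.
S³⁺ loses a lone 3p electron whereas P³⁺ must break into a filled 3s² pair, so IE_4(P) > IE_4(S) even though S has the higher nuclear charge.
The numbers (kJ/mol): P 4964, S 4556, Be 21007, C 6223.
So the fourth ionization energies run S < P < C < Be.

Be > C > P > S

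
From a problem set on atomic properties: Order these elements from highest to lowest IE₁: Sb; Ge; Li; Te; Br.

Li is in period 2, group 1; Ge is in period 4, group 14; Br is in period 4, group 17; Sb is in period 5, group 15; Te is in period 5, group 16.
IE₁ increases left→right with effective nuclear charge and decreases top→bottom as the valence shell moves farther out.
Here both period and group differ, so the two effects have to be weighed against each other.
Ge > Li: period and group pull opposite ways; the across-period shift dominates (762 vs 520 kJ/mol).
Sb > Ge: period and group pull opposite ways; the across-period shift dominates (831 vs 762 kJ/mol).
Te > Sb: both are in period 5; the period trend gives Te the larger value.
Br > Te: relative to Te, both the across-period and down-group shifts push Br's first ionization energy up.
For reference (kJ/mol): Li 520, Ge 762, Br 1140, Sb 831, Te 869.
So from highest to lowest: Br > Te > Sb > Ge > Li.

Br > Te > Sb > Ge > Li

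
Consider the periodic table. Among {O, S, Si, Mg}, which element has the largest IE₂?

O

Consider each +1 ion: O⁺ still has 5 valence electrons; S⁺ still has 5 valence electrons; Si⁺ still has 3 valence electrons; Mg⁺ still has 1 valence electron.
All are still removing valence electrons, so compare the +1 ions as you would atoms: IE_2 generally rises across a period (higher Z_eff) and falls down a group (larger shell), subject to the usual subshell exceptions.
Valence configurations: O⁺ [He]2s²2p³, S⁺ [Ne]3s²3p³, Si⁺ [Ne]3s²3p¹, Mg⁺ [Ne]3s¹.
Approximate IE_2 values (kJ/mol): O 3388, S 2252, Si 1577, Mg 1451.
Hence IE_2: Mg < Si < S < O.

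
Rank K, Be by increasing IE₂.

The second ionization energy removes an electron from the +1 ion. For each element: K⁺ is the bare [Ar] core; Be⁺ still has 1 valence electron.
Core electrons are held far more tightly than valence electrons, so K tops the IE_2 order.
Tabulated IE_2 (kJ/mol): K 3052, Be 1757.
So the second ionization energies run Be < K.

Be < K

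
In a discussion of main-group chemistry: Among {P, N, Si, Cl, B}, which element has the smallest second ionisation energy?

Si

After 1 electron has been removed, what remains? P⁺ still has 4 valence electrons; N⁺ still has 4 valence electrons; Si⁺ still has 3 valence electrons; Cl⁺ still has 6 valence electrons; B⁺ still has 2 valence electrons.
All are still removing valence electrons, so compare the +1 ions as you would atoms: IE_2 generally rises across a period (higher Z_eff) and falls down a group (larger shell), subject to the usual subshell exceptions.
Valence configurations: P⁺ [Ne]3s²3p², N⁺ [He]2s²2p², Si⁺ [Ne]3s²3p¹, Cl⁺ [Ne]3s²3p⁴, B⁺ [He]2s².
The numbers (kJ/mol): P 1907, N 2856, Si 1577, Cl 2298, B 2427.
Hence IE_2: Si < P < Cl < B < N.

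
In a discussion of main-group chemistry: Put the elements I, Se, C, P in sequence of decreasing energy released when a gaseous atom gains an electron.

I, Se, C, P

C is in period 2, group 14; P is in period 3, group 15; Se is in period 4, group 16; I is in period 5, group 17.
Atoms with high Z_eff and room in the valence shell (especially the halogens) have the most exothermic electron affinities.
A diagonal step moves right (one effect) and down (the opposite effect) at once.
C > P: period and group pull opposite ways; the down-group shift dominates (122 vs 72 kJ/mol).
Se > C: the two effects oppose for this pair; the across-period effect wins (195 vs 122 kJ/mol).
I > Se: the two effects oppose for this pair; the across-period effect wins (295 vs 195 kJ/mol).
Tabulated electron affinity (kJ/mol): C 122, P 72, Se 195, I 295.
So from highest to lowest: I > Se > C > P.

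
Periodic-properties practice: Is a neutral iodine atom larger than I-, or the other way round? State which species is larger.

Forming I- adds 1 electron to I. More electron–electron repulsion in the same shell, with unchanged nuclear charge, lets the cloud expand.
An anion is larger than its parent atom: I- > I.

I-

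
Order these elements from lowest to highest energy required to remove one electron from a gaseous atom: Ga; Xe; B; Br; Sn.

B is in period 2, group 13; Ga is in period 4, group 13; Br is in period 4, group 17; Sn is in period 5, group 14; Xe is in period 5, group 18.
First ionization energy rises across a period (greater Z_eff holds electrons more tightly) and falls down a group (valence electrons are farther from the nucleus).
Neither a single period nor a single group — weigh both effects.
Sn > Ga: the two effects oppose for this pair; the across-period effect wins (709 vs 579 kJ/mol).
B > Sn: period and group pull opposite ways; the down-group shift dominates (801 vs 709 kJ/mol).
Br > B: period and group pull opposite ways; the across-period shift dominates (1140 vs 801 kJ/mol).
Xe > Br: the two effects oppose for this pair; the across-period effect wins (1170 vs 1140 kJ/mol).
Tabulated first ionization energy (kJ/mol): B 801, Ga 579, Br 1140, Sn 709, Xe 1170.
So from lowest to highest: Ga < Sn < B < Br < Xe.

Ga < Sn < B < Br < Xe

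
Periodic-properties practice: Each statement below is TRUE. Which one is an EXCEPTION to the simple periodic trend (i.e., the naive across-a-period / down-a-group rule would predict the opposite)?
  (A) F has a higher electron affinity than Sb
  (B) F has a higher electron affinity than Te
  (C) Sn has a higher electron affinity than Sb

The general trend: electron affinity increases across a period and decreases down a group.
(A) F (period 2, group 17) vs Sb (period 5, group 15): the stated order agrees with the simple trend.
(B) F (period 2, group 17) vs Te (period 5, group 16): the stated order agrees with the simple trend.
(C) Sn (period 5, group 14) vs Sb (period 5, group 15): the stated order contradicts the simple trend.
The exception is (C): adding an electron to Sb's half-filled 5p³ is unfavourable, so Sn has the more exothermic EA.

(C)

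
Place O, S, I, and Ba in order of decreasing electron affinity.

O is in period 2, group 16; S is in period 3, group 16; I is in period 5, group 17; Ba is in period 6, group 2.
Adding an electron releases more energy for atoms nearer the top right (short of the noble gases).
Here both period and group differ, so the two effects have to be weighed against each other.
O > Ba: relative to Ba, both the across-period and down-group shifts push O's electron affinity up.
S > O: this pair runs against the simple trend — see the exception note.
I > S: period and group pull opposite ways; the across-period shift dominates (295 vs 200 kJ/mol).
Note the exception: S has a higher electron affinity than O, contrary to the simple trend — the compact 2p subshell of O repels the added electron more than S's larger 3p does.
Tabulated electron affinity (kJ/mol): O 141, S 200, I 295, Ba 14.
So from highest to lowest: I > S > O > Ba.

I > S > O > Ba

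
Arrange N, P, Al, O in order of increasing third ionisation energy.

Al < P < N < O

Consider each +2 ion: N²⁺ still has 3 valence electrons; P²⁺ still has 3 valence electrons; Al²⁺ still has 1 valence electron; O²⁺ still has 4 valence electrons.
All are still removing valence electrons, so compare the +2 ions as you would atoms: IE_3 generally rises across a period (higher Z_eff) and falls down a group (larger shell), subject to the usual subshell exceptions.
Valence configurations: N²⁺ [He]2s²2p¹, P²⁺ [Ne]3s²3p¹, Al²⁺ [Ne]3s¹, O²⁺ [He]2s²2p².
Tabulated IE_3 (kJ/mol): N 4578, P 2914, Al 2745, O 5300.
So the third ionization energies run Al < P < N < O.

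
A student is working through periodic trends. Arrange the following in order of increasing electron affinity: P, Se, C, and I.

EA tends to increase across a period and decrease down a group, though the pattern is less regular than for IE or radius.
A diagonal step moves right (one effect) and down (the opposite effect) at once.
C > P: the two effects oppose for this pair; the down-group effect wins (122 vs 72 kJ/mol).
Se > C: period and group pull opposite ways; the across-period shift dominates (195 vs 122 kJ/mol).
I > Se: period and group pull opposite ways; the across-period shift dominates (295 vs 195 kJ/mol).
Tabulated electron affinity (kJ/mol): C 122, P 72, Se 195, I 295.
So from lowest to highest: P < C < Se < I.

P < C < Se < I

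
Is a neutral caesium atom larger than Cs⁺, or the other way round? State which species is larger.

Forming Cs⁺ removes 1 electron from Cs. Fewer electrons for the same nuclear charge means less shielding and a higher Z_eff on the remaining electrons, and for main-group metals the entire outer shell is lost.
A cation is smaller than its parent atom: Cs⁺ < Cs.

Cs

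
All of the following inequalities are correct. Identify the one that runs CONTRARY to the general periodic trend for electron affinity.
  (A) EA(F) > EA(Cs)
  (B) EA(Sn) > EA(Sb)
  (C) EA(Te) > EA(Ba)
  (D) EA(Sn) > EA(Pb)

(B)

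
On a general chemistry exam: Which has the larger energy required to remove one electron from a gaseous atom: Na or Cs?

Na is in period 3, group 1; Cs is in period 6, group 1.
Removing the outermost electron gets harder across a period and easier down a group.
All are in group 1, so first ionization energy increases up the group.
So Na has the larger energy required to remove one electron from a gaseous atom (Na > Cs).

Na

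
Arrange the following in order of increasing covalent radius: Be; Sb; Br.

Be < Br < Sb

Be is in period 2, group 2; Br is in period 4, group 17; Sb is in period 5, group 15.
Across a period the added protons contract the valence shell; down a group each new principal shell makes the atom larger.
Neither a single period nor a single group — weigh both effects.
Br > Be: period and group pull opposite ways; the down-group shift dominates (114 vs 102 pm).
Sb > Br: relative to Br, both the across-period and down-group shifts push Sb's atomic radius up.
Tabulated atomic radius (pm): Be 102, Br 114, Sb 140.
So from smallest to largest: Be < Br < Sb.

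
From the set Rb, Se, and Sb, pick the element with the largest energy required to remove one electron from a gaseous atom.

Se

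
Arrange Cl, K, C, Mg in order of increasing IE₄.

Cl < K < C < Mg

After 3 electrons have been removed, what remains? Cl³⁺ still has 4 valence electrons; K³⁺ is already 2 electrons into the core; C³⁺ still has 1 valence electron; Mg³⁺ is already 1 electron into the core.
Usually core removal costs more than valence removal, but here the competition is close: a tightly held n=2 valence electron can cost more to remove than an n=3 core electron, so the actual values have to decide it.
Valence configurations: Cl³⁺ [Ne]3s²3p², C³⁺ [He]2s¹.
Approximate IE_4 values (kJ/mol): Cl 5159, K 5877, C 6223, Mg 10543.
Overall IE_4 order: Cl < K < C < Mg.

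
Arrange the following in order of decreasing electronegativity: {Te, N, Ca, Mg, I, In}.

N is in period 2, group 15; Mg is in period 3, group 2; Ca is in period 4, group 2; In is in period 5, group 13; Te is in period 5, group 16; I is in period 5, group 17.
Atoms toward the upper right of the periodic table pull bonding electrons most strongly.
These span different periods and groups, so the two trends combine.
Mg > Ca: they share group 2; the group trend gives Mg the larger value.
In > Mg: period and group pull opposite ways; the across-period shift dominates (1.78 vs 1.31).
Te > In: both are in period 5; the period trend gives Te the larger value.
I > Te: both are in period 5; the period trend gives I the larger value.
N > I: the two effects oppose for this pair; the down-group effect wins (3.04 vs 2.66).
For reference (Pauling): N 3.04, Mg 1.31, Ca 1.00, In 1.78, Te 2.10, I 2.66.
So from highest to lowest: N > I > Te > In > Mg > Ca.

N, I, Te, In, Mg, Ca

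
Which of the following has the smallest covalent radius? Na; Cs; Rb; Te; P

P

Across a period the added protons contract the valence shell; down a group each new principal shell makes the atom larger.
Neither a single period nor a single group — weigh both effects.
Te > P: period and group pull opposite ways; the down-group shift dominates (136 vs 111 pm).
Na > Te: the two effects oppose for this pair; the across-period effect wins (155 vs 136 pm).
Rb > Na: Rb sits below Na in group 1, so the down-group effect alone puts Rb larger.
Cs > Rb: Cs sits below Rb in group 1, so the down-group effect alone puts Cs larger.
For reference (pm): Na 155, P 111, Rb 210, Te 136, Cs 232.
The smallest covalent radius among these belongs to P.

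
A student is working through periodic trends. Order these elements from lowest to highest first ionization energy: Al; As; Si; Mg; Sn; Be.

Al, Sn, Mg, Si, Be, As

Be is in period 2, group 2; Mg is in period 3, group 2; Al is in period 3, group 13; Si is in period 3, group 14; As is in period 4, group 15; Sn is in period 5, group 14.
First ionization energy rises across a period (greater Z_eff holds electrons more tightly) and falls down a group (valence electrons are farther from the nucleus).
Neither a single period nor a single group — weigh both effects.
Sn > Al: period and group pull opposite ways; the across-period shift dominates (709 vs 578 kJ/mol).
Mg > Sn: period and group pull opposite ways; the down-group shift dominates (738 vs 709 kJ/mol).
Si > Mg: Si lies to the right of Mg in period 3, so the across-period effect alone puts Si higher.
Be > Si: the two effects oppose for this pair; the down-group effect wins (900 vs 786 kJ/mol).
As > Be: period and group pull opposite ways; the across-period shift dominates (947 vs 900 kJ/mol).
Note the exception: Mg has a higher first ionization energy than Al, contrary to the simple trend — Al's single 3p electron is easier to remove than one from Mg's filled 3s².
Tabulated first ionization energy (kJ/mol): Be 900, Mg 738, Al 578, Si 786, As 947, Sn 709.
So from lowest to highest: Al < Sn < Mg < Si < Be < As.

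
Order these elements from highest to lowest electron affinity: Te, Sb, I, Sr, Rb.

Rb is in period 5, group 1; Sr is in period 5, group 2; Sb is in period 5, group 15; Te is in period 5, group 16; I is in period 5, group 17.
Electron affinity generally becomes more exothermic across a period toward the halogens and less exothermic down a group.
All lie in period 5; the across-period trend (electron affinity increases left to right) applies, with the exception below.
Note the exception: Rb has a higher electron affinity than Sr, contrary to the simple trend — adding an electron to Sr (ns²) has to open a new, higher-energy np subshell, which is unfavourable.
Tabulated electron affinity (kJ/mol): Rb 47, Sr 5, Sb 103, Te 190, I 295.
So from highest to lowest: I > Te > Sb > Rb > Sr.

I > Te > Sb > Rb > Sr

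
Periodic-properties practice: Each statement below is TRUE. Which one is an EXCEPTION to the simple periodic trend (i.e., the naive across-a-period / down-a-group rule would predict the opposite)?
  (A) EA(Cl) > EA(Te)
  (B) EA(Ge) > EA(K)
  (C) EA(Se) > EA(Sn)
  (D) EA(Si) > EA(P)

The general trend: electron affinity increases across a period and decreases down a group.
(A) Cl (period 3, group 17) vs Te (period 5, group 16): the stated order agrees with the simple trend.
(B) Ge (period 4, group 14) vs K (period 4, group 1): the stated order agrees with the simple trend.
(C) Se (period 4, group 16) vs Sn (period 5, group 14): the stated order agrees with the simple trend.
(D) Si (period 3, group 14) vs P (period 3, group 15): the stated order contradicts the simple trend.
The exception is (D): adding an electron to P's half-filled 3p³ is unfavourable, so Si (3p²) has the more exothermic EA.

(D)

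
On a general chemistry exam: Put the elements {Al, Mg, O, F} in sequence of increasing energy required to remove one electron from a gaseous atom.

O is in period 2, group 16; F is in period 2, group 17; Mg is in period 3, group 2; Al is in period 3, group 13.
Across a period the outer electron is held more tightly (higher IE₁); down a group it sits in a higher shell, more shielded, and comes off more easily.
Neither a single period nor a single group — weigh both effects.
Mg > Al: this pair runs against the simple trend — see the exception note.
O > Mg: both effects reinforce here, so O is clearly the higher of the two.
F > O: F lies to the right of O in period 2, so the across-period effect alone puts F higher.
Note the exception: Mg has a higher first ionization energy than Al, contrary to the simple trend — Al's single 3p electron is easier to remove than one from Mg's filled 3s².
Approximate values (kJ/mol): O 1314, F 1681, Mg 738, Al 578.
So from lowest to highest: Al < Mg < O < F.

Al < Mg < O < F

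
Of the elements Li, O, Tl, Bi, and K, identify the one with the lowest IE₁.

K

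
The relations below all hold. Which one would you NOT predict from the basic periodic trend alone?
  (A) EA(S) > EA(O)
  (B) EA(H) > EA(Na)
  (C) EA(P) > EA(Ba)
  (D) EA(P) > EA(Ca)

(A)

The general trend: electron affinity increases across a period and decreases down a group.
(A) S (period 3, group 16) vs O (period 2, group 16): the stated order contradicts the simple trend.
(B) H (period 1, group 1) vs Na (period 3, group 1): the stated order agrees with the simple trend.
(C) P (period 3, group 15) vs Ba (period 6, group 2): the stated order agrees with the simple trend.
(D) P (period 3, group 15) vs Ca (period 4, group 2): the stated order agrees with the simple trend.
The exception is (A): the compact 2p subshell of O repels the added electron more than S's larger 3p does.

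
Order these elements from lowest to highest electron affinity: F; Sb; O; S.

Sb < O < S < F

Electron affinity generally becomes more exothermic across a period toward the halogens and less exothermic down a group.
Here both period and group differ, so the two effects have to be weighed against each other.
O > Sb: relative to Sb, both the across-period and down-group shifts push O's electron affinity up.
S > O: this pair runs against the simple trend — see the exception note.
F > S: both effects reinforce here, so F is clearly the higher of the two.
Note the exception: S has a higher electron affinity than O, contrary to the simple trend — the compact 2p subshell of O repels the added electron more than S's larger 3p does.
For reference (kJ/mol): O 141, F 328, S 200, Sb 103.
So from lowest to highest: Sb < O < S < F.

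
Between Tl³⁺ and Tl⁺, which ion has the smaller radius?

Tl³⁺

Both ions have Z = 81 protons, but Tl³⁺ has lost more electrons, so its remaining electrons feel a larger effective nuclear charge per electron and are pulled in more tightly.
Higher positive charge → smaller ion, so Tl⁺ > Tl³⁺.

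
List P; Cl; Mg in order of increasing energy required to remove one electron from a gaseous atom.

Mg < P < Cl

Across a period the outer electron is held more tightly (higher IE₁); down a group it sits in a higher shell, more shielded, and comes off more easily.
All lie in period 3, so first ionization energy increases left to right.
So from lowest to highest: Mg < P < Cl.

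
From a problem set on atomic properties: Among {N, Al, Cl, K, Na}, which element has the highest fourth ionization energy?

Al

The fourth ionization energy removes an electron from the +3 ion. For each element: N³⁺ still has 2 valence electrons; Al³⁺ is the bare [Ne] core; Cl³⁺ still has 4 valence electrons; K³⁺ is already 2 electrons into the core; Na³⁺ is already 2 electrons into the core.
Usually core removal costs more than valence removal, but here the competition is close: a tightly held n=2 valence electron can cost more to remove than an n=3 core electron, so the actual values have to decide it.
Valence configurations: N³⁺ [He]2s², Cl³⁺ [Ne]3s²3p².
Tabulated IE_4 (kJ/mol): N 7475, Al 11577, Cl 5159, K 5877, Na 9543.
Hence IE_4: Cl < K < N < Na < Al.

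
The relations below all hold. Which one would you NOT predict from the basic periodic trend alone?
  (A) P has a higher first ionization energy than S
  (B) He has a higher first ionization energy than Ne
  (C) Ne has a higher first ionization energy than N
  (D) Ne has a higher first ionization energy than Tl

(A)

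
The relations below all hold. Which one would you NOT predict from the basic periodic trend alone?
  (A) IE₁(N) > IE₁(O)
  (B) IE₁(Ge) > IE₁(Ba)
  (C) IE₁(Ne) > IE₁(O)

(A)

The general trend: IE₁ increases across a period and decreases down a group.
(A) N (period 2, group 15) vs O (period 2, group 16): the stated order contradicts the simple trend.
(B) Ge (period 4, group 14) vs Ba (period 6, group 2): the stated order agrees with the simple trend.
(C) Ne (period 2, group 18) vs O (period 2, group 16): the stated order agrees with the simple trend.
The exception is (A): pairing an electron in O's 2p⁴ costs repulsion energy, so O ionizes more easily than half-filled N (2p³).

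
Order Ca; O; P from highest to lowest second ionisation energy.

Consider each +1 ion: Ca⁺ still has 1 valence electron; O⁺ still has 5 valence electrons; P⁺ still has 4 valence electrons.
All are still removing valence electrons, so compare the +1 ions as you would atoms: IE_2 generally rises across a period (higher Z_eff) and falls down a group (larger shell), subject to the usual subshell exceptions.
Valence configurations: Ca⁺ [Ar]4s¹, O⁺ [He]2s²2p³, P⁺ [Ne]3s²3p².
Approximate IE_2 values (kJ/mol): Ca 1145, O 3388, P 1907.
Hence IE_2: Ca < P < O.

O, P, Ca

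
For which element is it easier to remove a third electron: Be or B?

B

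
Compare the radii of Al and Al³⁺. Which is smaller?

Forming Al³⁺ removes 3 electrons from Al. Fewer electrons for the same nuclear charge means less shielding and a higher Z_eff on the remaining electrons, and for main-group metals the entire outer shell is lost.
A cation is smaller than its parent atom: Al³⁺ < Al.

Al³⁺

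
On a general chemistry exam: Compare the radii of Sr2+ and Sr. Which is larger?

Sr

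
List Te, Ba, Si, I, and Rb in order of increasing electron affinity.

Si is in period 3, group 14; Rb is in period 5, group 1; Te is in period 5, group 16; I is in period 5, group 17; Ba is in period 6, group 2.
Adding an electron releases more energy for atoms nearer the top right (short of the noble gases).
Here both period and group differ, so the two effects have to be weighed against each other.
Rb > Ba: the two effects oppose for this pair; the down-group effect wins (47 vs 14 kJ/mol).
Si > Rb: relative to Rb, both the across-period and down-group shifts push Si's electron affinity up.
Te > Si: the two effects oppose for this pair; the across-period effect wins (190 vs 134 kJ/mol).
I > Te: I lies to the right of Te in period 5, so the across-period effect alone puts I higher.
Approximate values (kJ/mol): Si 134, Rb 47, Te 190, I 295, Ba 14.
So from lowest to highest: Ba < Rb < Si < Te < I.

Ba, Rb, Si, Te, I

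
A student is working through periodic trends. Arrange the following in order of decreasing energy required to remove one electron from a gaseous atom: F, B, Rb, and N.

F, N, B, Rb

B is in period 2, group 13; N is in period 2, group 15; F is in period 2, group 17; Rb is in period 5, group 1.
Across a period the outer electron is held more tightly (higher IE₁); down a group it sits in a higher shell, more shielded, and comes off more easily.
Neither a single period nor a single group — weigh both effects.
B > Rb: both effects reinforce here, so B is clearly the higher of the two.
N > B: N lies to the right of B in period 2, so the across-period effect alone puts N higher.
F > N: F lies to the right of N in period 2, so the across-period effect alone puts F higher.
Approximate values (kJ/mol): B 801, N 1402, F 1681, Rb 403.
So from highest to lowest: F > N > B > Rb.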